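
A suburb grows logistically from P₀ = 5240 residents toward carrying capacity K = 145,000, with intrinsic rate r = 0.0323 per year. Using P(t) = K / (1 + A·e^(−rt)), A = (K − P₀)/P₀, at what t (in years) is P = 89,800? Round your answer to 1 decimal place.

A = (145000 − 5240)/5240 = 26.67176
89800 = 145000/(1 + 26.67176·e^(−0.0323t)) → 1 + 26.67176·e^(−0.0323t) = 1.6147
e^(−0.0323t) = 0.023047 → t = ln(43.38992)/0.0323 = 3.77023/0.0323

t ≈ 116.7 years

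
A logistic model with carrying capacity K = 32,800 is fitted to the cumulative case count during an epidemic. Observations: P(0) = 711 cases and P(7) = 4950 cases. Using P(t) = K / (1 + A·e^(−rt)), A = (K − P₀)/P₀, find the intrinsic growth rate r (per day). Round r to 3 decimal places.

r ≈ 0.297 per day

A = (32800 − 711)/711 = 45.13221
4950 = 32800/(1 + 45.13221·e^(−r·7)) → e^(−7r) = (6.62626 − 1)/45.13221 = 0.124662
r = −ln(0.124662)/7 = 2.08215/7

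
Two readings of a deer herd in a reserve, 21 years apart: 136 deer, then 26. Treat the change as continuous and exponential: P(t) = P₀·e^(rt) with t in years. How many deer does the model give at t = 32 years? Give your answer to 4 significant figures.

r = ln(26/136) / 21 ≈ -0.078788 per year
P(32) = 136 · e^(-0.078788·32) = 136 · 0.08036 ≈ 10.93

≈ 10.93 deer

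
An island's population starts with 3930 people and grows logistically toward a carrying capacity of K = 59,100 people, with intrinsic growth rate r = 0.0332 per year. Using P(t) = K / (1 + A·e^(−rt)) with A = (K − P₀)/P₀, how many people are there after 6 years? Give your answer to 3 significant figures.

≈ 4,730 people

A = (59100 − 3930)/3930 = 14.03817
P(6) = 59100 / (1 + 14.03817·e^(−0.0332·6)) = 59100 / (1 + 14.03817·0.819386)
= 59100 / 12.50268 ≈ 4726.99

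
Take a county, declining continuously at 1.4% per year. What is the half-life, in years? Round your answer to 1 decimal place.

half-life = ln(2) / |r| = 0.69315 / 0.014

half-life ≈ 49.5 years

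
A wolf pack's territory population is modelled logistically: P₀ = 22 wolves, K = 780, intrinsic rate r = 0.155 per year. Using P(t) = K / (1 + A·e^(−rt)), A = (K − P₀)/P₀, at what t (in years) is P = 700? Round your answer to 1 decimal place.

t ≈ 36.8 years

A = (780 − 22)/22 = 34.45455
700 = 780/(1 + 34.45455·e^(−0.155t)) → 1 + 34.45455·e^(−0.155t) = 1.11429
e^(−0.155t) = 0.003317 → t = ln(301.47727)/0.155 = 5.70869/0.155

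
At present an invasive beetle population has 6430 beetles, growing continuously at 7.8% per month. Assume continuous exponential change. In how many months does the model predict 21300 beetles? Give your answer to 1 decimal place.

t ≈ 15.4 months

21300 = 6430 · e^(0.078·t)
t = ln(21300/6430) / 0.078 = ln(3.3126) / 0.078 = 1.19773 / 0.078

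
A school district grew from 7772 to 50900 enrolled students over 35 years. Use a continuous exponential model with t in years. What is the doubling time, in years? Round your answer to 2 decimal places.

r = ln(50900/7772) / 35 = ln(6.54915) / 35 ≈ 0.053695 per year
doubling time = ln 2 / |r| = 0.69315 / 0.053695

doubling time ≈ 12.91 years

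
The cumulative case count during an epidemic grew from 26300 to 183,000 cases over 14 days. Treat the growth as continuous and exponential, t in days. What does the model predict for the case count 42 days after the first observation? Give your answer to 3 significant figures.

≈ 8,860,000 cases

r = ln(183000/26300) / 14 ≈ 0.138566 per day
P(42) = 26300 · e^(0.138566·42) = 26300 · 336.88837 ≈ 8860164.24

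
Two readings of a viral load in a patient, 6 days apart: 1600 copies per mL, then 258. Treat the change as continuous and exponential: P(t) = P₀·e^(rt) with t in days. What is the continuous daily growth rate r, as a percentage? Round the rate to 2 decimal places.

r ≈ -30.41% per day

258 = 1600 · e^(r·6)
e^(6r) = 258/1600 = 0.16125
r = ln(0.16125) / 6 = -1.8248 / 6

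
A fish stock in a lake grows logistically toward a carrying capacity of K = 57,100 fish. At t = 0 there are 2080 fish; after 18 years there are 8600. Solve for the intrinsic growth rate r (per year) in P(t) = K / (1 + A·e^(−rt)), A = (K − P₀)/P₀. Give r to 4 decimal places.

r ≈ 0.0859 per year

A = (57100 − 2080)/2080 = 26.45192
8600 = 57100/(1 + 26.45192·e^(−r·18)) → e^(−18r) = (6.63953 − 1)/26.45192 = 0.213199
r = −ln(0.213199)/18 = 1.54553/18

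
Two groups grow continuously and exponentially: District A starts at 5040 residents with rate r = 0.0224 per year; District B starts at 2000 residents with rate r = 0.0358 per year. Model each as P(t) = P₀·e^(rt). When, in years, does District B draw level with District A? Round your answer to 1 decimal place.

t ≈ 69.0 years

5040·e^(0.0224t) = 2000·e^(0.0358t)
5040/2000 = e^((0.0358 − 0.0224)t) → ln(2.52) = 0.0134·t
t = 0.92426 / 0.0134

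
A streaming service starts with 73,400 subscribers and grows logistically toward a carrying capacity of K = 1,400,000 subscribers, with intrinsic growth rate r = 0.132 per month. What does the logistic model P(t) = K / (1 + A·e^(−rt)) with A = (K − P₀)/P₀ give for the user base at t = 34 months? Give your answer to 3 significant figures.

A = (1400000 − 73400)/73400 = 18.07357
P(34) = 1400000 / (1 + 18.07357·e^(−0.132·34)) = 1400000 / (1 + 18.07357·0.011243)
= 1400000 / 1.2032 ≈ 1163560.85

≈ 1,160,000 subscribers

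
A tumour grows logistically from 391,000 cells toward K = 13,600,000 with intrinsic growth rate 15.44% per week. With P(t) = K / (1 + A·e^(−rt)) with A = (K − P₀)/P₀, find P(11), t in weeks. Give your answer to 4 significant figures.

≈ 1,894,000 cells

A = (13600000 − 391000)/391000 = 33.78261
P(11) = 13600000 / (1 + 33.78261·e^(−0.1544·11)) = 13600000 / (1 + 33.78261·0.182976)
= 13600000 / 7.18141 ≈ 1893778.95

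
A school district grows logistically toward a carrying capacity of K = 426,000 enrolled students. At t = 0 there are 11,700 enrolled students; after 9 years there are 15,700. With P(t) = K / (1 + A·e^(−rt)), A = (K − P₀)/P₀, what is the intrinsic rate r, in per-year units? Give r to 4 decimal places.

r ≈ 0.0338 per year

A = (426000 − 11700)/11700 = 35.41026
15700 = 426000/(1 + 35.41026·e^(−r·9)) → e^(−9r) = (27.13376 − 1)/35.41026 = 0.738028
r = −ln(0.738028)/9 = 0.30377/9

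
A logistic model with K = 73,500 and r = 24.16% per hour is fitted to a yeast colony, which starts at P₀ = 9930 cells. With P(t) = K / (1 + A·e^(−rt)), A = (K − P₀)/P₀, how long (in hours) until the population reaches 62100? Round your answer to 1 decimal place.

A = (73500 − 9930)/9930 = 6.40181
62100 = 73500/(1 + 6.40181·e^(−0.2416t)) → 1 + 6.40181·e^(−0.2416t) = 1.18357
e^(−0.2416t) = 0.028675 → t = ln(34.87303)/0.2416 = 3.55171/0.2416

t ≈ 14.7 hours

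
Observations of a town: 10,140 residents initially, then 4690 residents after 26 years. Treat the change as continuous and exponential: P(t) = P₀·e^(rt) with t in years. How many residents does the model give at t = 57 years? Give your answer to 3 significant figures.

≈ 1,870 residents

r = ln(4690/10140) / 26 ≈ -0.029656 per year
P(57) = 10140 · e^(-0.029656·57) = 10140 · 0.18445 ≈ 1870.3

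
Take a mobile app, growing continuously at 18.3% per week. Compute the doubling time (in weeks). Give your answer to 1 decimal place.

doubling time = ln(2) / |r| = 0.69315 / 0.183

doubling time ≈ 3.8 weeks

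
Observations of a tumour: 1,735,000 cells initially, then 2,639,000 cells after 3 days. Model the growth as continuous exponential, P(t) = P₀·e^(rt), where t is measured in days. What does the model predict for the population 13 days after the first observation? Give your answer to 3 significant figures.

≈ 10,700,000 cells

r = ln(2639000/1735000) / 3 ≈ 0.139798 per day
P(13) = 1735000 · e^(0.139798·13) = 1735000 · 6.15564 ≈ 10680028.88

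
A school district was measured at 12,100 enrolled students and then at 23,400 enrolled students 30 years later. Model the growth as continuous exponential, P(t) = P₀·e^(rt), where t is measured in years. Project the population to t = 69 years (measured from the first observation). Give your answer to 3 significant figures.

≈ 55,200 enrolled students

r = ln(23400/12100) / 30 ≈ 0.021984 per year
P(69) = 12100 · e^(0.021984·69) = 12100 · 4.55817 ≈ 55153.81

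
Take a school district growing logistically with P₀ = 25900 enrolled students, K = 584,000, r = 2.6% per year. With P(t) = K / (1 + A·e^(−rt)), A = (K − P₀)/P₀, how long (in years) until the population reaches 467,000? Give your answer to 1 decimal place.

A = (584000 − 25900)/25900 = 21.54826
467000 = 584000/(1 + 21.54826·e^(−0.026t)) → 1 + 21.54826·e^(−0.026t) = 1.25054
e^(−0.026t) = 0.011627 → t = ln(86.00888)/0.026 = 4.45445/0.026

t ≈ 171.3 years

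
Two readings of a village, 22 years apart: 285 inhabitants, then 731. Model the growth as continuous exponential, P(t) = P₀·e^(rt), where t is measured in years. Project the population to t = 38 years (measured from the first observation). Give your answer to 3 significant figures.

r = ln(731/285) / 22 ≈ 0.042815 per year
P(38) = 285 · e^(0.042815·38) = 285 · 5.08838 ≈ 1450.19

≈ 1,450 inhabitants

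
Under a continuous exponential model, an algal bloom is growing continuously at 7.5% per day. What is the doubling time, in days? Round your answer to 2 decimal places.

doubling time = ln(2) / |r| = 0.69315 / 0.075

doubling time ≈ 9.24 days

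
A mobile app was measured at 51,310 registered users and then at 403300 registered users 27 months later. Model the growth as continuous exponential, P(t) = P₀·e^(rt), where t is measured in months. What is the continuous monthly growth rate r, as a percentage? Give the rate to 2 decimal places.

403300 = 51310 · e^(r·27)
e^(27r) = 403300/51310 = 7.86007
r = ln(7.86007) / 27 = 2.0618 / 27

r ≈ 7.64% per month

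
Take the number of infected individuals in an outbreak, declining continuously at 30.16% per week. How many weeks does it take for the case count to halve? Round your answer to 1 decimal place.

half-life ≈ 2.3 weeks

half-life = ln(2) / |r| = 0.69315 / 0.3016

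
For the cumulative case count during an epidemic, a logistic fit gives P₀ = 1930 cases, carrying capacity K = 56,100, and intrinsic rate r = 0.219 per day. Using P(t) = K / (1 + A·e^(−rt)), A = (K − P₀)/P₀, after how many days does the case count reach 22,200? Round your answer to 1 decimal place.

A = (56100 − 1930)/1930 = 28.06736
22200 = 56100/(1 + 28.06736·e^(−0.219t)) → 1 + 28.06736·e^(−0.219t) = 2.52703
e^(−0.219t) = 0.054406 → t = ln(18.38039)/0.219 = 2.91128/0.219

t ≈ 13.3 days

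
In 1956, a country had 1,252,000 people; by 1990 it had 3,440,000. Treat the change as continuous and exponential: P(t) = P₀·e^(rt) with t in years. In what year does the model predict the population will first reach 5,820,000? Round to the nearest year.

r = ln(3440000/1252000) / 34 = 1.01073/34 ≈ 0.029727 per year
t = ln(5820000/1252000) / r = 1.53656/0.029727 ≈ 51.69 years after 1956

year 2008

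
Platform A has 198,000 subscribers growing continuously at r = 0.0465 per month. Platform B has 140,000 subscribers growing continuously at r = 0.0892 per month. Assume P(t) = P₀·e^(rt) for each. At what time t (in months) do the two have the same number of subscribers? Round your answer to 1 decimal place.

198000·e^(0.0465t) = 140000·e^(0.0892t)
198000/140000 = e^((0.0892 − 0.0465)t) → ln(1.41429) = 0.0427·t
t = 0.34662 / 0.0427

t ≈ 8.1 months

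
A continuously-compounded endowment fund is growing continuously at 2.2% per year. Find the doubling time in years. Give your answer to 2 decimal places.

doubling time ≈ 31.51 years

doubling time = ln(2) / |r| = 0.69315 / 0.022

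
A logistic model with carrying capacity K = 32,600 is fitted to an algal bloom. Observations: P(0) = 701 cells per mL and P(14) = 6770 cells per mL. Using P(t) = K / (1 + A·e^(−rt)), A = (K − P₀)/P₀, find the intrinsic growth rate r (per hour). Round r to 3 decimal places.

A = (32600 − 701)/701 = 45.50499
6770 = 32600/(1 + 45.50499·e^(−r·14)) → e^(−14r) = (4.81536 − 1)/45.50499 = 0.083845
r = −ln(0.083845)/14 = 2.47879/14

r ≈ 0.177 per hour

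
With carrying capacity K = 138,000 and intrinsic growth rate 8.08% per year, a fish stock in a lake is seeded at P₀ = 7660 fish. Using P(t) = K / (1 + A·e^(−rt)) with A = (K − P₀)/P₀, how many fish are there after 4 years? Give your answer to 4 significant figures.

A = (138000 − 7660)/7660 = 17.01567
P(4) = 138000 / (1 + 17.01567·e^(−0.0808·4)) = 138000 / (1 + 17.01567·0.723829)
= 138000 / 13.31643 ≈ 10363.14

≈ 10,360 fish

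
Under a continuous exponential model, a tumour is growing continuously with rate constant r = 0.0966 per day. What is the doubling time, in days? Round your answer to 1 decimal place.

doubling time = ln(2) / |r| = 0.69315 / 0.0966

doubling time ≈ 7.2 days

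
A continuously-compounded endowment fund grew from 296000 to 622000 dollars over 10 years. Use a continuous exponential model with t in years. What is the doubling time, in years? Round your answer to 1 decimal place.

r = ln(622000/296000) / 10 = ln(2.10135) / 10 ≈ 0.074258 per year
doubling time = ln 2 / |r| = 0.69315 / 0.074258

doubling time ≈ 9.3 years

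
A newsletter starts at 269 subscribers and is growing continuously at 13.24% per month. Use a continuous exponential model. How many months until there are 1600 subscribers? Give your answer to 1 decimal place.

t ≈ 13.5 months

1600 = 269 · e^(0.1324·t)
t = ln(1600/269) / 0.1324 = ln(5.94796) / 0.1324 = 1.78305 / 0.1324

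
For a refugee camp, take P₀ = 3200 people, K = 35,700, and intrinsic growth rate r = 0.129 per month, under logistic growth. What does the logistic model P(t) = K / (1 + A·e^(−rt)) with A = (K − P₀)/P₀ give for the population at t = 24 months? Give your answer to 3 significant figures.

A = (35700 − 3200)/3200 = 10.15625
P(24) = 35700 / (1 + 10.15625·e^(−0.129·24)) = 35700 / (1 + 10.15625·0.04523)
= 35700 / 1.45936 ≈ 24462.7

≈ 24,500 people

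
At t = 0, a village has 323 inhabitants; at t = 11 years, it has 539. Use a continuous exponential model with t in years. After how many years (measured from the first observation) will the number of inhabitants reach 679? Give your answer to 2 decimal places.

r = ln(539/323) / 11 ≈ 0.046551 per year
t = ln(679/323) / r = 0.74297 / 0.046551 ≈ 15.96

t ≈ 15.96 years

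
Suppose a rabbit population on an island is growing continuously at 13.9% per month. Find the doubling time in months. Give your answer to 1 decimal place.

doubling time = ln(2) / |r| = 0.69315 / 0.139

doubling time ≈ 5.0 months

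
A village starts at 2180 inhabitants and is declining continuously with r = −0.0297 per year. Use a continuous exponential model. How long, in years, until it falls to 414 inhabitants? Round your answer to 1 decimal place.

414 = 2180 · e^(-0.0297·t)
t = ln(414/2180) / -0.0297 = ln(0.18991) / -0.0297 = -1.66121 / -0.0297

t ≈ 55.9 years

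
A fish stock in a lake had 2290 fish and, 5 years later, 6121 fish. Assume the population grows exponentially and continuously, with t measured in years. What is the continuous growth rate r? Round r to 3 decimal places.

6121 = 2290 · e^(r·5)
e^(5r) = 6121/2290 = 2.67293
r = ln(2.67293) / 5 = 0.98317 / 5

r ≈ 0.197 per year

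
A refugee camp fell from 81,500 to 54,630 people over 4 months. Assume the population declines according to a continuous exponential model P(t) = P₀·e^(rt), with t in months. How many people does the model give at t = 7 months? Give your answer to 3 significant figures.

≈ 40,500 people

r = ln(54630/81500) / 4 ≈ -0.100005 per month
P(7) = 81500 · e^(-0.100005·7) = 81500 · 0.49657 ≈ 40470.3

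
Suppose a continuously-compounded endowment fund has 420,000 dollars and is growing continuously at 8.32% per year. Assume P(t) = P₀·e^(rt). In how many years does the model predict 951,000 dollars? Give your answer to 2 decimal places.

t ≈ 9.82 years

951000 = 420000 · e^(0.0832·t)
t = ln(951000/420000) / 0.0832 = ln(2.26429) / 0.0832 = 0.81726 / 0.0832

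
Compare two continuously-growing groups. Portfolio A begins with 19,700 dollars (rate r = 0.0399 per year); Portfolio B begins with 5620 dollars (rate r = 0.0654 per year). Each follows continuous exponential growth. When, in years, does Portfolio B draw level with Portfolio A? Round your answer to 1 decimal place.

t ≈ 49.2 years

19700·e^(0.0399t) = 5620·e^(0.0654t)
19700/5620 = e^((0.0654 − 0.0399)t) → ln(3.50534) = 0.0255·t
t = 1.25429 / 0.0255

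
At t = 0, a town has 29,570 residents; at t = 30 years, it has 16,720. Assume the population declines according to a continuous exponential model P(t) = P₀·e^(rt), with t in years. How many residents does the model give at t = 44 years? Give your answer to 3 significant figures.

r = ln(16720/29570) / 30 ≈ -0.019005 per year
P(44) = 29570 · e^(-0.019005·44) = 29570 · 0.43334 ≈ 12813.94

≈ 12,800 residents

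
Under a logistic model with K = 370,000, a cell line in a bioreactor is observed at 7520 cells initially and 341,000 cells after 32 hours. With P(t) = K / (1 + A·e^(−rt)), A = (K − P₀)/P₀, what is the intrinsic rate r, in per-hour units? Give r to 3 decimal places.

r ≈ 0.198 per hour

A = (370000 − 7520)/7520 = 48.20213
341000 = 370000/(1 + 48.20213·e^(−r·32)) → e^(−32r) = (1.08504 − 1)/48.20213 = 0.001764
r = −ln(0.001764)/32 = 6.33999/32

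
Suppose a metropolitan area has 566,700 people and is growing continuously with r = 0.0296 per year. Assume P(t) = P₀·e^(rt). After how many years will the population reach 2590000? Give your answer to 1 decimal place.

t ≈ 51.3 years

2590000 = 566700 · e^(0.0296·t)
t = ln(2590000/566700) / 0.0296 = ln(4.57032) / 0.0296 = 1.51958 / 0.0296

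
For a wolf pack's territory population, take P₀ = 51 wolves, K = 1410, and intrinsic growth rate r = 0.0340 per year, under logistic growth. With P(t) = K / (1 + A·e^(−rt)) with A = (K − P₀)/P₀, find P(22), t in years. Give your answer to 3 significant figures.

A = (1410 − 51)/51 = 26.64706
P(22) = 1410 / (1 + 26.64706·e^(−0.034·22)) = 1410 / (1 + 26.64706·0.473312)
= 1410 / 13.61238 ≈ 103.58

≈ 104 wolves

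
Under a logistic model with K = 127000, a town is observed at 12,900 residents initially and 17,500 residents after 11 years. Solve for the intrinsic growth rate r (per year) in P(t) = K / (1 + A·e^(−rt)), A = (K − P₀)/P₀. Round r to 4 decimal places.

A = (127000 − 12900)/12900 = 8.84496
17500 = 127000/(1 + 8.84496·e^(−r·11)) → e^(−11r) = (7.25714 − 1)/8.84496 = 0.707425
r = −ln(0.707425)/11 = 0.34612/11

r ≈ 0.0315 per year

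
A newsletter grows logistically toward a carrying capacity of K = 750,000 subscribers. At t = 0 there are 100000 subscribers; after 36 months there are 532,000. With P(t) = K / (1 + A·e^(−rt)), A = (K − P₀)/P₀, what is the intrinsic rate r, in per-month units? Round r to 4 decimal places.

A = (750000 − 100000)/100000 = 6.5
532000 = 750000/(1 + 6.5·e^(−r·36)) → e^(−36r) = (1.40977 − 1)/6.5 = 0.063042
r = −ln(0.063042)/36 = 2.76395/36

r ≈ 0.0768 per month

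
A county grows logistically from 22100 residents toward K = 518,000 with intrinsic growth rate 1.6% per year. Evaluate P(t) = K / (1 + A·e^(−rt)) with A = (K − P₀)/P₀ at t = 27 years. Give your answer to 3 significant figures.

≈ 33,300 residents

A = (518000 − 22100)/22100 = 22.43891
P(27) = 518000 / (1 + 22.43891·e^(−0.016·27)) = 518000 / (1 + 22.43891·0.649209)
= 518000 / 15.56755 ≈ 33274.34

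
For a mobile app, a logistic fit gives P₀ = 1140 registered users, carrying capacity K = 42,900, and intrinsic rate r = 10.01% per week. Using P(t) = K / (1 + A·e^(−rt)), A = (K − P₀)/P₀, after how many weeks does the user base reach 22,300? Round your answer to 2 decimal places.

A = (42900 − 1140)/1140 = 36.63158
22300 = 42900/(1 + 36.63158·e^(−0.1001t)) → 1 + 36.63158·e^(−0.1001t) = 1.92377
e^(−0.1001t) = 0.025218 → t = ln(39.65457)/0.1001 = 3.68021/0.1001

t ≈ 36.77 weeks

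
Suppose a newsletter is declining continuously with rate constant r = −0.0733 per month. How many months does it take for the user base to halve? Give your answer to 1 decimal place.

half-life ≈ 9.5 months

half-life = ln(2) / |r| = 0.69315 / 0.0733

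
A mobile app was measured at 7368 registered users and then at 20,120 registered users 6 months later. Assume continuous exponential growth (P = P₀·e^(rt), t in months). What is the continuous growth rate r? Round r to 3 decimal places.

20120 = 7368 · e^(r·6)
e^(6r) = 20120/7368 = 2.73073
r = ln(2.73073) / 6 = 1.00457 / 6

r ≈ 0.167 per month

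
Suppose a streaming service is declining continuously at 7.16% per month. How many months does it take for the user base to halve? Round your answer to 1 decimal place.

half-life ≈ 9.7 months

half-life = ln(2) / |r| = 0.69315 / 0.0716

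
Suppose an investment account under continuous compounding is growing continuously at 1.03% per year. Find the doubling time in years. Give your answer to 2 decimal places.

doubling time ≈ 67.30 years

doubling time = ln(2) / |r| = 0.69315 / 0.0103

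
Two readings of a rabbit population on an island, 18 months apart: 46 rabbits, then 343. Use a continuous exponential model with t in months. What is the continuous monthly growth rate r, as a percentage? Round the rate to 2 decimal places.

343 = 46 · e^(r·18)
e^(18r) = 343/46 = 7.45652
r = ln(7.45652) / 18 = 2.00909 / 18

r ≈ 11.16% per month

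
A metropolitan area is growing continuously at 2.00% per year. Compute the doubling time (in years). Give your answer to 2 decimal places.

doubling time ≈ 34.66 years

doubling time = ln(2) / |r| = 0.69315 / 0.02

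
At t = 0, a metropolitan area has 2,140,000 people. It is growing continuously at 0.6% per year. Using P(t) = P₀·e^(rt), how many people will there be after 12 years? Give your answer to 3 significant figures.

P(12) = 2140000 · e^(0.006·12) = 2140000 · e^(0.072)
= 2140000 · 1.07466 ≈ 2299762.44

≈ 2,300,000 people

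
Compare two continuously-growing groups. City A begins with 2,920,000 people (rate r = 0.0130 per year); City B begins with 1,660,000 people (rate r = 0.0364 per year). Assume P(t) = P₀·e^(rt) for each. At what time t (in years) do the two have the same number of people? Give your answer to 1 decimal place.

t ≈ 24.1 years

2920000·e^(0.013t) = 1660000·e^(0.0364t)
2920000/1660000 = e^((0.0364 − 0.013)t) → ln(1.75904) = 0.0234·t
t = 0.56477 / 0.0234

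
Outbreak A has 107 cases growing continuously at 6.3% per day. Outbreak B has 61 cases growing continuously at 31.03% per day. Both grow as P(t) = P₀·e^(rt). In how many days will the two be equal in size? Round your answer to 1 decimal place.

t ≈ 2.3 days

107·e^(0.063t) = 61·e^(0.3103t)
107/61 = e^((0.3103 − 0.063)t) → ln(1.7541) = 0.2473·t
t = 0.56195 / 0.2473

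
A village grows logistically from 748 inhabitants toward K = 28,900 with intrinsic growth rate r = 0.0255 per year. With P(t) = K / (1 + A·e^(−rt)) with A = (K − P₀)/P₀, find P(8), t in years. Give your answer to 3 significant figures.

A = (28900 − 748)/748 = 37.63636
P(8) = 28900 / (1 + 37.63636·e^(−0.0255·8)) = 28900 / (1 + 37.63636·0.815462)
= 28900 / 31.69104 ≈ 911.93

≈ 912 inhabitants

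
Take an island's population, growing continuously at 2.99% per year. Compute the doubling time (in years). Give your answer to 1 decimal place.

doubling time = ln(2) / |r| = 0.69315 / 0.0299

doubling time ≈ 23.2 years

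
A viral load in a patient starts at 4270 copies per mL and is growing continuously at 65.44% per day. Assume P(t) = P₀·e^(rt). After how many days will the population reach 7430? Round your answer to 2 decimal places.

7430 = 4270 · e^(0.6544·t)
t = ln(7430/4270) / 0.6544 = ln(1.74005) / 0.6544 = 0.55391 / 0.6544

t ≈ 0.85 days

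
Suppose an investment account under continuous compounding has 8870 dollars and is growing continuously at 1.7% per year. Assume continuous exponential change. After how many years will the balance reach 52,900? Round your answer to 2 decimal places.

52900 = 8870 · e^(0.017·t)
t = ln(52900/8870) / 0.017 = ln(5.96392) / 0.017 = 1.78573 / 0.017

t ≈ 105.04 years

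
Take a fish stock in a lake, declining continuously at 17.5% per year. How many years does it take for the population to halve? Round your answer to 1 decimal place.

half-life = ln(2) / |r| = 0.69315 / 0.175

half-life ≈ 4.0 years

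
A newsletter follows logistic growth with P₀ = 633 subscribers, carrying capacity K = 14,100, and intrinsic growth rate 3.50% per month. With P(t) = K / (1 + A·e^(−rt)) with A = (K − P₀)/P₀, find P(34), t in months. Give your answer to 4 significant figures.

≈ 1,887 subscribers

A = (14100 − 633)/633 = 21.27488
P(34) = 14100 / (1 + 21.27488·e^(−0.035·34)) = 14100 / (1 + 21.27488·0.304221)
= 14100 / 7.47227 ≈ 1886.98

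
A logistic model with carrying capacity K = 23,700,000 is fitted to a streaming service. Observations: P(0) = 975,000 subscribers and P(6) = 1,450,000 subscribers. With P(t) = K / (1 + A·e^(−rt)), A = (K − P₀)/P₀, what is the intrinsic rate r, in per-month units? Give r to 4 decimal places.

A = (23700000 − 975000)/975000 = 23.30769
1450000 = 23700000/(1 + 23.30769·e^(−r·6)) → e^(−6r) = (16.34483 − 1)/23.30769 = 0.658359
r = −ln(0.658359)/6 = 0.418/6

r ≈ 0.0697 per month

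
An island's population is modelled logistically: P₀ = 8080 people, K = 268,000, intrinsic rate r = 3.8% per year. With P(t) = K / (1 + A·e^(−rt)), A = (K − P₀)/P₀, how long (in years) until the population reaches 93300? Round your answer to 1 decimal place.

A = (268000 − 8080)/8080 = 32.16832
93300 = 268000/(1 + 32.16832·e^(−0.038t)) → 1 + 32.16832·e^(−0.038t) = 2.87245
e^(−0.038t) = 0.058208 → t = ln(17.17976)/0.038 = 2.84373/0.038

t ≈ 74.8 years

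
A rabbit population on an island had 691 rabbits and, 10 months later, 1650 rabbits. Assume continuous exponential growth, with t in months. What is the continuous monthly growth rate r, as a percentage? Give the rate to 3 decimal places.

1650 = 691 · e^(r·10)
e^(10r) = 1650/691 = 2.38784
r = ln(2.38784) / 10 = 0.87039 / 10

r ≈ 8.704% per month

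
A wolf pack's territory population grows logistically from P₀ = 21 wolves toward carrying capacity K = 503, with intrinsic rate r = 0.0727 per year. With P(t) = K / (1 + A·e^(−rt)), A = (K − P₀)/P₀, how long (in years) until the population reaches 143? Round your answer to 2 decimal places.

A = (503 − 21)/21 = 22.95238
143 = 503/(1 + 22.95238·e^(−0.0727t)) → 1 + 22.95238·e^(−0.0727t) = 3.51748
e^(−0.0727t) = 0.109683 → t = ln(9.1172)/0.0727 = 2.21016/0.0727

t ≈ 30.40 years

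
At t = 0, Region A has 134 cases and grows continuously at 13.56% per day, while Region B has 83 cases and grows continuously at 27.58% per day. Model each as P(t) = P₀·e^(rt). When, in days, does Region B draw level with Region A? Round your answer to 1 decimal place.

134·e^(0.1356t) = 83·e^(0.2758t)
134/83 = e^((0.2758 − 0.1356)t) → ln(1.61446) = 0.1402·t
t = 0.479 / 0.1402

t ≈ 3.4 days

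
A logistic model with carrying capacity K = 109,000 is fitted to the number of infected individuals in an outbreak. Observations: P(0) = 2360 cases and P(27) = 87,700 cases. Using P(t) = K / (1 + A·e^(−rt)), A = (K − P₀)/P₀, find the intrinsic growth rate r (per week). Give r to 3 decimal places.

A = (109000 − 2360)/2360 = 45.18644
87700 = 109000/(1 + 45.18644·e^(−r·27)) → e^(−27r) = (1.24287 − 1)/45.18644 = 0.005375
r = −ln(0.005375)/27 = 5.22601/27

r ≈ 0.194 per week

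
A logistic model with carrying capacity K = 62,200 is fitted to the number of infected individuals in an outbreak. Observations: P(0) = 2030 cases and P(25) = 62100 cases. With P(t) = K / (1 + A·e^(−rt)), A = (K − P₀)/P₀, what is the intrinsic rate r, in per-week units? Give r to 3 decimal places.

A = (62200 − 2030)/2030 = 29.64039
62100 = 62200/(1 + 29.64039·e^(−r·25)) → e^(−25r) = (1.00161 − 1)/29.64039 = 0.000054
r = −ln(0.000054)/25 = 9.82047/25

r ≈ 0.393 per week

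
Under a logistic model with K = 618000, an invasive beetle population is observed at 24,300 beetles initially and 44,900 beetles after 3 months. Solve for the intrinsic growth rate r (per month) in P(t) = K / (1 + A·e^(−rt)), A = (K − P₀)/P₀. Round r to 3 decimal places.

A = (618000 − 24300)/24300 = 24.4321
44900 = 618000/(1 + 24.4321·e^(−r·3)) → e^(−3r) = (13.76392 − 1)/24.4321 = 0.522424
r = −ln(0.522424)/3 = 0.64928/3

r ≈ 0.216 per month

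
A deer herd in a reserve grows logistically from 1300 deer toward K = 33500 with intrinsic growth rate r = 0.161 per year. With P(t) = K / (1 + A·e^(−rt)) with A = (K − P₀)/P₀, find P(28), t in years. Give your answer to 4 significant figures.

A = (33500 − 1300)/1300 = 24.76923
P(28) = 33500 / (1 + 24.76923·e^(−0.161·28)) = 33500 / (1 + 24.76923·0.01102)
= 33500 / 1.27297 ≈ 26316.43

≈ 26,320 deer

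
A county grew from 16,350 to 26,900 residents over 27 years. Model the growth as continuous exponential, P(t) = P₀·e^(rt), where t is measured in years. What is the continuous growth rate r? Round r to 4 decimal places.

r ≈ 0.0184 per year

26900 = 16350 · e^(r·27)
e^(27r) = 26900/16350 = 1.64526
r = ln(1.64526) / 27 = 0.4979 / 27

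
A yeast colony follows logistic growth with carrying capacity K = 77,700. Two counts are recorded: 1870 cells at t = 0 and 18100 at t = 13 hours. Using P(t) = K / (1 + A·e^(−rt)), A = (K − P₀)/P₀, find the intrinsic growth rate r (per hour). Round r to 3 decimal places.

r ≈ 0.193 per hour

A = (77700 − 1870)/1870 = 40.5508
18100 = 77700/(1 + 40.5508·e^(−r·13)) → e^(−13r) = (4.29282 − 1)/40.5508 = 0.081202
r = −ln(0.081202)/13 = 2.51081/13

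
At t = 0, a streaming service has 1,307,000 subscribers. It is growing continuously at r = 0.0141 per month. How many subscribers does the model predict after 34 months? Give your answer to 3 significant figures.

≈ 2,110,000 subscribers

P(34) = 1307000 · e^(0.0141·34) = 1307000 · e^(0.4794)
= 1307000 · 1.61511 ≈ 2110942.3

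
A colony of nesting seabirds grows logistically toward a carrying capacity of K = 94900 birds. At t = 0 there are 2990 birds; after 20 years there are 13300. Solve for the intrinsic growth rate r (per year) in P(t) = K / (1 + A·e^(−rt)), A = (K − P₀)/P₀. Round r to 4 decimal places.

r ≈ 0.0806 per year

A = (94900 − 2990)/2990 = 30.73913
13300 = 94900/(1 + 30.73913·e^(−r·20)) → e^(−20r) = (7.13534 − 1)/30.73913 = 0.199594
r = −ln(0.199594)/20 = 1.61147/20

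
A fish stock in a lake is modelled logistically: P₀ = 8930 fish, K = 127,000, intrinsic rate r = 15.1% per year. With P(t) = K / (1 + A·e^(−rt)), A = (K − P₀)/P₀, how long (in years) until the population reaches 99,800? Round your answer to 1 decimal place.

A = (127000 − 8930)/8930 = 13.22172
99800 = 127000/(1 + 13.22172·e^(−0.151t)) → 1 + 13.22172·e^(−0.151t) = 1.27255
e^(−0.151t) = 0.020613 → t = ln(48.51206)/0.151 = 3.88181/0.151

t ≈ 25.7 years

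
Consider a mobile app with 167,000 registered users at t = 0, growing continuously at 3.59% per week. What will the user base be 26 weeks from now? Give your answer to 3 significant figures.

≈ 425,000 registered users

P(26) = 167000 · e^(0.0359·26) = 167000 · e^(0.9334)
= 167000 · 2.54314 ≈ 424704.58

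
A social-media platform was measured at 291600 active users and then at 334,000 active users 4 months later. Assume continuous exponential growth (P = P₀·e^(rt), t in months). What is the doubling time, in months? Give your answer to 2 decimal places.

r = ln(334000/291600) / 4 = ln(1.1454) / 4 ≈ 0.033939 per month
doubling time = ln 2 / |r| = 0.69315 / 0.033939

doubling time ≈ 20.42 months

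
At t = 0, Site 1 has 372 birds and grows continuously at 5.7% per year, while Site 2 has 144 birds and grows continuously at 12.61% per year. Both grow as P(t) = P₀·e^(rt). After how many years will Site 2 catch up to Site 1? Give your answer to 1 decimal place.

t ≈ 13.7 years

372·e^(0.057t) = 144·e^(0.1261t)
372/144 = e^((0.1261 − 0.057)t) → ln(2.58333) = 0.0691·t
t = 0.94908 / 0.0691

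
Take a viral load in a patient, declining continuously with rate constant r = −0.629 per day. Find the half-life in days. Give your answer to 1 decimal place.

half-life = ln(2) / |r| = 0.69315 / 0.629

half-life ≈ 1.1 days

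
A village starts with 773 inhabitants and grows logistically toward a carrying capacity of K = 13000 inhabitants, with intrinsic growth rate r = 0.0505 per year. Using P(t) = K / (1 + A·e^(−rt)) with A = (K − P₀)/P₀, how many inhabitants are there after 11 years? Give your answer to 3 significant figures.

A = (13000 − 773)/773 = 15.81759
P(11) = 13000 / (1 + 15.81759·e^(−0.0505·11)) = 13000 / (1 + 15.81759·0.573785)
= 13000 / 10.0759 ≈ 1290.21

≈ 1,290 inhabitants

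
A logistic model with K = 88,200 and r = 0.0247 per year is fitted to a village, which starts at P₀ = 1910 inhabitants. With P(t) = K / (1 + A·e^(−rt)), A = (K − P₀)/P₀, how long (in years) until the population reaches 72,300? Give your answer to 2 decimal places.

t ≈ 215.59 years

A = (88200 − 1910)/1910 = 45.17801
72300 = 88200/(1 + 45.17801·e^(−0.0247t)) → 1 + 45.17801·e^(−0.0247t) = 1.21992
e^(−0.0247t) = 0.004868 → t = ln(205.43209)/0.0247 = 5.32512/0.0247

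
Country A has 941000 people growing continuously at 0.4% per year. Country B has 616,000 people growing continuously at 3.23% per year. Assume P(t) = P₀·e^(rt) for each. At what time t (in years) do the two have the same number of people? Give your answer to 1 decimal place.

941000·e^(0.004t) = 616000·e^(0.0323t)
941000/616000 = e^((0.0323 − 0.004)t) → ln(1.5276) = 0.0283·t
t = 0.4237 / 0.0283

t ≈ 15.0 years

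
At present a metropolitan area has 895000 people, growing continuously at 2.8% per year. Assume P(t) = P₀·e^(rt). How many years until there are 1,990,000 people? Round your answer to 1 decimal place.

t ≈ 28.5 years

1990000 = 895000 · e^(0.028·t)
t = ln(1990000/895000) / 0.028 = ln(2.22346) / 0.028 = 0.79907 / 0.028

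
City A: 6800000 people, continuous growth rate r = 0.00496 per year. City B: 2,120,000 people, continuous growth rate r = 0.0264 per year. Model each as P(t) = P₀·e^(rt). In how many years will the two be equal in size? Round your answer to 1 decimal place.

t ≈ 54.4 years

6800000·e^(0.00496t) = 2120000·e^(0.0264t)
6800000/2120000 = e^((0.0264 − 0.00496)t) → ln(3.20755) = 0.02144·t
t = 1.16551 / 0.02144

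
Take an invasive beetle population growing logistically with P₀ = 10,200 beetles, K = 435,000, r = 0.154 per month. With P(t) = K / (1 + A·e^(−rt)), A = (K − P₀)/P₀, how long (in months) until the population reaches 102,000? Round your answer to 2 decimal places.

A = (435000 − 10200)/10200 = 41.64706
102000 = 435000/(1 + 41.64706·e^(−0.154t)) → 1 + 41.64706·e^(−0.154t) = 4.26471
e^(−0.154t) = 0.07839 → t = ln(12.75676)/0.154 = 2.54606/0.154

t ≈ 16.53 months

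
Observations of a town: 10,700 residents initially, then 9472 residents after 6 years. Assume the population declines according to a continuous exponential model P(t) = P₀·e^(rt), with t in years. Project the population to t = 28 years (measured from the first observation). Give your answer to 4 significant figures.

≈ 6,058 residents

r = ln(9472/10700) / 6 ≈ -0.020317 per year
P(28) = 10700 · e^(-0.020317·28) = 10700 · 0.56616 ≈ 6057.88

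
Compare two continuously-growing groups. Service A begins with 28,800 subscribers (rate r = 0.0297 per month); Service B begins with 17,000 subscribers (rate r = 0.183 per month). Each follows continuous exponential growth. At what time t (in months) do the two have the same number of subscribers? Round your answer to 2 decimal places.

t ≈ 3.44 months

28800·e^(0.0297t) = 17000·e^(0.183t)
28800/17000 = e^((0.183 − 0.0297)t) → ln(1.69412) = 0.1533·t
t = 0.52716 / 0.1533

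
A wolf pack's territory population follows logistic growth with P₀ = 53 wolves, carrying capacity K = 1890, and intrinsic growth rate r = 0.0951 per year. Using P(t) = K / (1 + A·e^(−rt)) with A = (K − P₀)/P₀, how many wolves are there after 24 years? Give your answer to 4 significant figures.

≈ 416.6 wolves

A = (1890 − 53)/53 = 34.66038
P(24) = 1890 / (1 + 34.66038·e^(−0.0951·24)) = 1890 / (1 + 34.66038·0.102039)
= 1890 / 4.53671 ≈ 416.6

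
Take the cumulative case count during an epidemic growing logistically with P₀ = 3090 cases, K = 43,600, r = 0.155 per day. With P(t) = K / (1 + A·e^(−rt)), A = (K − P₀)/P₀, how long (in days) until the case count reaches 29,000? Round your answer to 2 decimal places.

A = (43600 − 3090)/3090 = 13.11003
29000 = 43600/(1 + 13.11003·e^(−0.155t)) → 1 + 13.11003·e^(−0.155t) = 1.50345
e^(−0.155t) = 0.038402 → t = ln(26.04048)/0.155 = 3.25965/0.155

t ≈ 21.03 days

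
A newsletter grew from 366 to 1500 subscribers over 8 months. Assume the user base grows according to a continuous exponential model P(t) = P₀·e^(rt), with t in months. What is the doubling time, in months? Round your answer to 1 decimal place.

doubling time ≈ 3.9 months

r = ln(1500/366) / 8 = ln(4.09836) / 8 ≈ 0.176323 per month
doubling time = ln 2 / |r| = 0.69315 / 0.176323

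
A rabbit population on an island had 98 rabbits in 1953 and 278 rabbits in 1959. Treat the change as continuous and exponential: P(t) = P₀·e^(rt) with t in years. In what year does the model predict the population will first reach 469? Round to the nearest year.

year 1962

r = ln(278/98) / 6 = 1.04265/6 ≈ 0.173776 per year
t = ln(469/98) / r = 1.56564/0.173776 ≈ 9.01 years after 1953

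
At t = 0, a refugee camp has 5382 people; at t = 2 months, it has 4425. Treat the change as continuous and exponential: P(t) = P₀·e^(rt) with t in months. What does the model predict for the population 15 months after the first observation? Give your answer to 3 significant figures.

≈ 1,240 people

r = ln(4425/5382) / 2 ≈ -0.097895 per month
P(15) = 5382 · e^(-0.097895·15) = 5382 · 0.23029 ≈ 1239.41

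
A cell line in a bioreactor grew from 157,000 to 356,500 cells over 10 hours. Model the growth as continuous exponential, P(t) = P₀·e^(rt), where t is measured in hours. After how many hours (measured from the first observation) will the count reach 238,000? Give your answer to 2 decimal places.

t ≈ 5.07 hours

r = ln(356500/157000) / 10 ≈ 0.082009 per hour
t = ln(238000/157000) / r = 0.41602 / 0.082009 ≈ 5.073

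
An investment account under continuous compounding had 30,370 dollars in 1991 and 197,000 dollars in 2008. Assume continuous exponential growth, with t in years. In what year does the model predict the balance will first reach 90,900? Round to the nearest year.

year 2001

r = ln(197000/30370) / 17 = 1.86975/17 ≈ 0.109985 per year
t = ln(90900/30370) / r = 1.0963/0.109985 ≈ 9.97 years after 1991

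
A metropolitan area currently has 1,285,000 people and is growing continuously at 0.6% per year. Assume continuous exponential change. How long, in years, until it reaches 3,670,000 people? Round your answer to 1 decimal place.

t ≈ 174.9 years

3670000 = 1285000 · e^(0.006·t)
t = ln(3670000/1285000) / 0.006 = ln(2.85603) / 0.006 = 1.04943 / 0.006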